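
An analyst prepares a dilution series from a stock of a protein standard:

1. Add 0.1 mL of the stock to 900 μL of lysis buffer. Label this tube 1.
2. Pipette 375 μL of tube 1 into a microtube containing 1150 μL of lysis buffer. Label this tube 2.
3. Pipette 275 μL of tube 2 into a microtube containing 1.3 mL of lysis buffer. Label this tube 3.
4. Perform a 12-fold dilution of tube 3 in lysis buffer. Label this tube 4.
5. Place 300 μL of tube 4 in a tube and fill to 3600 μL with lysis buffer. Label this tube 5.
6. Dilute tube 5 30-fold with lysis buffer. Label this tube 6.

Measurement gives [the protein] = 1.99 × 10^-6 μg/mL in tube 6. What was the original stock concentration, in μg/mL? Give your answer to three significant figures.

Step 1: 0.1 mL + 900 μL = 1 mL total → factor 1/0.1 = 10
Step 2: 375 μL + 1150 μL = 1525 μL total → factor 1525/375 = 4.0667
Step 3: 275 μL + 1.3 mL = 1575 μL total → factor 1575/275 = 5.7273
Step 4: 12-fold → factor 12
Step 5: 300 μL brought to 3600 μL → factor 3600/300 = 12
Step 6: 30-fold → factor 30
Overall dilution factor = 10 × 4.0667 × 5.7273 × 12 × 12 × 30 = 1.0062 × 10^6
Stock = 1.99 × 10^-6 μg/mL × 1.0062 × 10^6 = 2.00 μg/mL

2.00 μg/mL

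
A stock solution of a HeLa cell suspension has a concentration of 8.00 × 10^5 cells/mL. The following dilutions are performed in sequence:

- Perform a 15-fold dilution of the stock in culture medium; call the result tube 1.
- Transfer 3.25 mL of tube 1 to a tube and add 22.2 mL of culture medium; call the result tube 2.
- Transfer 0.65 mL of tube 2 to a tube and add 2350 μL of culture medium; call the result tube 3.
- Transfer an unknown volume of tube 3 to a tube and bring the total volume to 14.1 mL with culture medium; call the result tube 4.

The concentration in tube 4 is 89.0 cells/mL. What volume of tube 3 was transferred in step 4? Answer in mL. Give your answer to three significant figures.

Step 1: 15-fold → factor 15
Step 2: 3.25 mL + 22.2 mL = 25.45 mL total → factor 25.45/3.25 = 7.8308
Step 3: 0.65 mL + 2350 μL = 3 mL total → factor 3/0.65 = 4.6154
Step 4: v brought to 14.1 mL → factor = 14.1 mL/v
Product of known-step factors = 542.13
Overall factor = 8.00 × 10^5 cells/mL / (89.0 cells/mL) = 8988.8
Step-4 factor = 8988.8 / 542.13 = 16.58
v = 14.1 mL / 16.58 = 0.850 mL

0.850 mL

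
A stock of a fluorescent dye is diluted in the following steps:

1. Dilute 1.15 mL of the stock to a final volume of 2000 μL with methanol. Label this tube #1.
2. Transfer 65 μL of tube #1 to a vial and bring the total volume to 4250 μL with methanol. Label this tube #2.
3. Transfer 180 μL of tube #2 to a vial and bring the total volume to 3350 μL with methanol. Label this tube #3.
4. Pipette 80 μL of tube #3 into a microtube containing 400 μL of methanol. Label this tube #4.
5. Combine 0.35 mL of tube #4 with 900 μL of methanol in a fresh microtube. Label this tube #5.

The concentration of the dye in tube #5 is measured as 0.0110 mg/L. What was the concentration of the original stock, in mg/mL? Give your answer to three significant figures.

0.499 mg/mL

Step 1: 1.15 mL brought to 2000 μL → factor 2/1.15 = 1.7391
Step 2: 65 μL brought to 4250 μL → factor 4250/65 = 65.385
Step 3: 180 μL brought to 3350 μL → factor 3350/180 = 18.611
Step 4: 80 μL + 400 μL = 480 μL total → factor 480/80 = 6
Step 5: 0.35 mL + 900 μL = 1.25 mL total → factor 1.25/0.35 = 3.5714
Overall dilution factor = 1.7391 × 65.385 × 18.611 × 6 × 3.5714 = 45350
Stock = 0.0110 mg/L × 45350 = 498.8 mg/L = 0.499 mg/mL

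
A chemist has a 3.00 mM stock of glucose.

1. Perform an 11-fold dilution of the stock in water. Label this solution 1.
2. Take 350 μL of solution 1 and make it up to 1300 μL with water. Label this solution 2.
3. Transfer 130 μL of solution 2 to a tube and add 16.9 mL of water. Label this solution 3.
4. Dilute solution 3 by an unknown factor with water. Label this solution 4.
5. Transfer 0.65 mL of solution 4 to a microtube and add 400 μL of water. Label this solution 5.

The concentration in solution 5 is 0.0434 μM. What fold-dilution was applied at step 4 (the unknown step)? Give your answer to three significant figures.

7.99-fold

Step 1: 11-fold → factor 11
Step 2: 350 μL brought to 1300 μL → factor 1300/350 = 3.7143
Step 3: 130 μL + 16.9 mL = 17030 μL total → factor 17030/130 = 131
Step 4: unknown factor x
Step 5: 0.65 mL + 400 μL = 1.05 mL total → factor 1.05/0.65 = 1.6154
Product of known-step factors = 8646
Overall factor = 3.00 mM / (0.0434 μM) = 69124
x = 69124 / 8646 = 7.99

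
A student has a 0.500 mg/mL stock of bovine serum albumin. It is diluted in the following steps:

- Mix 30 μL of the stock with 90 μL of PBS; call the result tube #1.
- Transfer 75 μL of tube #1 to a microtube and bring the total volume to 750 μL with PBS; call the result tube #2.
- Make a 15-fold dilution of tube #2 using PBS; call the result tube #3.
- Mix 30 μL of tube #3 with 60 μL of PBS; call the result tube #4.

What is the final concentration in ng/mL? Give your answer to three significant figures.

Step 1: 30 μL + 90 μL = 120 μL total → factor 120/30 = 4
Step 2: 75 μL brought to 750 μL → factor 750/75 = 10
Step 3: 15-fold → factor 15
Step 4: 30 μL + 60 μL = 90 μL total → factor 90/30 = 3
Overall dilution factor = 4 × 10 × 15 × 3 = 1800
Final = 0.500 mg/mL / 1800 = 0.0002778 mg/mL = 278 ng/mL

278 ng/mL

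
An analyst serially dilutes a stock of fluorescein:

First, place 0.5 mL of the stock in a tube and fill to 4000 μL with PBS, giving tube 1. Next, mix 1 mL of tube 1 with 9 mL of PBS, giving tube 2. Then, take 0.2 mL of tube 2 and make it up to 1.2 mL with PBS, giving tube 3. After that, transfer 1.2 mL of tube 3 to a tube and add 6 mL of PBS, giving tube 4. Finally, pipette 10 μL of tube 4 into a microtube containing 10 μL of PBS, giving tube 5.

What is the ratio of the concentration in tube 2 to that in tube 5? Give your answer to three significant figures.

72.0

Step 1: 0.5 mL brought to 4000 μL → factor 4/0.5 = 8
Step 2: 1 mL + 9 mL = 10 mL total → factor 10/1 = 10
Step 3: 0.2 mL brought to 1.2 mL → factor 1.2/0.2 = 6
Step 4: 1.2 mL + 6 mL = 7.2 mL total → factor 7.2/1.2 = 6
Step 5: 10 μL + 10 μL = 20 μL total → factor 20/10 = 2
Dilution factor to tube 2 = 80; to tube 5 = 5760
[tube 2]/[tube 5] = (factor to tube 5)/(factor to tube 2) = 5760/80 = 72.0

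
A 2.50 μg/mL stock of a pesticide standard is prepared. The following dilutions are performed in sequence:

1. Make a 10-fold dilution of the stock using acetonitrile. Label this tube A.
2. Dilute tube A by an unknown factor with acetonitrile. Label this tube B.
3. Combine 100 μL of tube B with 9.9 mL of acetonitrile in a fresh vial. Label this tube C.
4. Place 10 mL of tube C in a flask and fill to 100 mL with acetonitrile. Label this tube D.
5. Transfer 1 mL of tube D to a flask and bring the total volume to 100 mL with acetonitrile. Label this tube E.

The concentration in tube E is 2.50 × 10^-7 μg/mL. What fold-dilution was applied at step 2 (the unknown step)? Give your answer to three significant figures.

10.0-fold

Step 1: 10-fold → factor 10
Step 2: unknown factor x
Step 3: 100 μL + 9.9 mL = 10000 μL total → factor 10000/100 = 100
Step 4: 10 mL brought to 100 mL → factor 100/10 = 10
Step 5: 1 mL brought to 100 mL → factor 100/1 = 100
Product of known-step factors = 1 × 10^6
Overall factor = 2.50 μg/mL / (2.50 × 10^-7 μg/mL) = 1 × 10^7
x = 1 × 10^7 / 1 × 10^6 = 10.0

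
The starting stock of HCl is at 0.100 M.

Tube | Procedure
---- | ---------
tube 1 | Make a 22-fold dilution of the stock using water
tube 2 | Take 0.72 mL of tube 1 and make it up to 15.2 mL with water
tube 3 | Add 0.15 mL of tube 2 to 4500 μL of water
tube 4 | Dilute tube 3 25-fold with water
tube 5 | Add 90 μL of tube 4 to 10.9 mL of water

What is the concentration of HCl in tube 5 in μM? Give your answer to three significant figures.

0.00228 μM

Step 1: 22-fold → factor 22
Step 2: 0.72 mL brought to 15.2 mL → factor 15.2/0.72 = 21.111
Step 3: 0.15 mL + 4500 μL = 4.65 mL total → factor 4.65/0.15 = 31
Step 4: 25-fold → factor 25
Step 5: 90 μL + 10.9 mL = 10990 μL total → factor 10990/90 = 122.11
Overall dilution factor = 22 × 21.111 × 31 × 25 × 122.11 = 4.3953 × 10^7
Final = 0.100 M / 4.3953 × 10^7 = 2.275 × 10^-9 M = 0.00228 μM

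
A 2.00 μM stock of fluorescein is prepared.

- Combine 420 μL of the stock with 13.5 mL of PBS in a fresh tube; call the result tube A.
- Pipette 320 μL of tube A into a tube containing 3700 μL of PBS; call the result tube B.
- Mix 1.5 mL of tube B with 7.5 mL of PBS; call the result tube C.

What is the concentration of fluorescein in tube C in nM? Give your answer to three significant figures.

Step 1: 420 μL + 13.5 mL = 13920 μL total → factor 13920/420 = 33.143
Step 2: 320 μL + 3700 μL = 4020 μL total → factor 4020/320 = 12.562
Step 3: 1.5 mL + 7.5 mL = 9 mL total → factor 9/1.5 = 6
Overall dilution factor = 33.143 × 12.562 × 6 = 2498.1
Final = 2.00 μM / 2498.1 = 0.0008006 μM = 0.801 nM

0.801 nM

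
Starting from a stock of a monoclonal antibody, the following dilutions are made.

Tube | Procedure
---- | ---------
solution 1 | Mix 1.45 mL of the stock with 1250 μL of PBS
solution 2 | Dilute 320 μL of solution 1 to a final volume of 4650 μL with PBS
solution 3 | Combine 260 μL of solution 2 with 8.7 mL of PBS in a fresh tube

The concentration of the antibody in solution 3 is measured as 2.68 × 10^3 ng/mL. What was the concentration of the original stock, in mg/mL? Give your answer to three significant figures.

Step 1: 1.45 mL + 1250 μL = 2.7 mL total → factor 2.7/1.45 = 1.8621
Step 2: 320 μL brought to 4650 μL → factor 4650/320 = 14.531
Step 3: 260 μL + 8.7 mL = 8960 μL total → factor 8960/260 = 34.462
Overall dilution factor = 1.8621 × 14.531 × 34.462 = 932.47
Stock = 2.68 × 10^3 ng/mL × 932.47 = 2.499 × 10^6 ng/mL = 2.50 mg/mL

2.50 mg/mL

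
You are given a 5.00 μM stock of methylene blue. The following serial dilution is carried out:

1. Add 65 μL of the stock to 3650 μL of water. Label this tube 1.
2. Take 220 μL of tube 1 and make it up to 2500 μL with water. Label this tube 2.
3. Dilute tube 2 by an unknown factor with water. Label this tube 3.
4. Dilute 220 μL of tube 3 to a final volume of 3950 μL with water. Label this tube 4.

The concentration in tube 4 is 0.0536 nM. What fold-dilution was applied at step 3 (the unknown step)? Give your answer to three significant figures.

8.00-fold

Step 1: 65 μL + 3650 μL = 3715 μL total → factor 3715/65 = 57.154
Step 2: 220 μL brought to 2500 μL → factor 2500/220 = 11.364
Step 3: unknown factor x
Step 4: 220 μL brought to 3950 μL → factor 3950/220 = 17.955
Product of known-step factors = 11661
Overall factor = 5.00 μM / (0.0536 nM) = 93284
x = 93284 / 11661 = 8.00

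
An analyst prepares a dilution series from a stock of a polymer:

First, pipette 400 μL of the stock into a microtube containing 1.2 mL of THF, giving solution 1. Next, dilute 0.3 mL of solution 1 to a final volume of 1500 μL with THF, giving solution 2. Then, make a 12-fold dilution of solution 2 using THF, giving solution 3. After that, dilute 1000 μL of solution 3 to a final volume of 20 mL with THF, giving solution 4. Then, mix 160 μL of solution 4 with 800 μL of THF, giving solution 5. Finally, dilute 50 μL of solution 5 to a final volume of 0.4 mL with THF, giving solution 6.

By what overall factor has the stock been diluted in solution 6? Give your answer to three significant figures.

2.30 × 10^5

Step 1: 400 μL + 1.2 mL = 1600 μL total → factor 1600/400 = 4
Step 2: 0.3 mL brought to 1500 μL → factor 1.5/0.3 = 5
Step 3: 12-fold → factor 12
Step 4: 1000 μL brought to 20 mL → factor 20000/1000 = 20
Step 5: 160 μL + 800 μL = 960 μL total → factor 960/160 = 6
Step 6: 50 μL brought to 0.4 mL → factor 400/50 = 8
Overall dilution factor = 4 × 5 × 12 × 20 × 6 × 8 = 2.304 × 10^5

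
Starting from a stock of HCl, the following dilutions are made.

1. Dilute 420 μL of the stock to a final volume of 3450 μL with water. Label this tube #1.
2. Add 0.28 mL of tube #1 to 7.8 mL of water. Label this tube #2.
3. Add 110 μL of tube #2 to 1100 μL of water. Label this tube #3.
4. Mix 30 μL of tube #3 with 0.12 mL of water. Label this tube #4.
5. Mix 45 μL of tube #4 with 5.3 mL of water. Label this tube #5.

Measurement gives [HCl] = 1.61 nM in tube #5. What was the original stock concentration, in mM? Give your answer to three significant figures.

Step 1: 420 μL brought to 3450 μL → factor 3450/420 = 8.2143
Step 2: 0.28 mL + 7.8 mL = 8.08 mL total → factor 8.08/0.28 = 28.857
Step 3: 110 μL + 1100 μL = 1210 μL total → factor 1210/110 = 11
Step 4: 30 μL + 0.12 mL = 150 μL total → factor 150/30 = 5
Step 5: 45 μL + 5.3 mL = 5345 μL total → factor 5345/45 = 118.78
Overall dilution factor = 8.2143 × 28.857 × 11 × 5 × 118.78 = 1.5485 × 10^6
Stock = 1.61 nM × 1.5485 × 10^6 = 2.493 × 10^6 nM = 2.49 mM

2.49 mM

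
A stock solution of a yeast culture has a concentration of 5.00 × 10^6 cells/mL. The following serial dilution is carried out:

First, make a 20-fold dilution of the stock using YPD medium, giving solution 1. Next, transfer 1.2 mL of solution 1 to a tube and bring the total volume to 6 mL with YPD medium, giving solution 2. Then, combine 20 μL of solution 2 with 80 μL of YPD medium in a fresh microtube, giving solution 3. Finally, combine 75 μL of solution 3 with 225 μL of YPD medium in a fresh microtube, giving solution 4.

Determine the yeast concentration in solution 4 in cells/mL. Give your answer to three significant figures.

2.50 × 10^3 cells/mL

Step 1: 20-fold → factor 20
Step 2: 1.2 mL brought to 6 mL → factor 6/1.2 = 5
Step 3: 20 μL + 80 μL = 100 μL total → factor 100/20 = 5
Step 4: 75 μL + 225 μL = 300 μL total → factor 300/75 = 4
Overall dilution factor = 20 × 5 × 5 × 4 = 2000
Final = 5.00 × 10^6 cells/mL / 2000 = 2.50 × 10^3 cells/mL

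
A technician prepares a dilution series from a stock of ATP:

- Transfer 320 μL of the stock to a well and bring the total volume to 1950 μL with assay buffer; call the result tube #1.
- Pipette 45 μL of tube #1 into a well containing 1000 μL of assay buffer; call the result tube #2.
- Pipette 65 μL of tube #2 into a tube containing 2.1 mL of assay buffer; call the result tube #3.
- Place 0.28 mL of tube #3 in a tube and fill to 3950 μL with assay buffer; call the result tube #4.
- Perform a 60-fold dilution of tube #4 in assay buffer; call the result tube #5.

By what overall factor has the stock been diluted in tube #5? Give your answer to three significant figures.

3.99 × 10^6

Step 1: 320 μL brought to 1950 μL → factor 1950/320 = 6.0938
Step 2: 45 μL + 1000 μL = 1045 μL total → factor 1045/45 = 23.222
Step 3: 65 μL + 2.1 mL = 2165 μL total → factor 2165/65 = 33.308
Step 4: 0.28 mL brought to 3950 μL → factor 3.95/0.28 = 14.107
Step 5: 60-fold → factor 60
Overall dilution factor = 6.0938 × 23.222 × 33.308 × 14.107 × 60 = 3.9895 × 10^6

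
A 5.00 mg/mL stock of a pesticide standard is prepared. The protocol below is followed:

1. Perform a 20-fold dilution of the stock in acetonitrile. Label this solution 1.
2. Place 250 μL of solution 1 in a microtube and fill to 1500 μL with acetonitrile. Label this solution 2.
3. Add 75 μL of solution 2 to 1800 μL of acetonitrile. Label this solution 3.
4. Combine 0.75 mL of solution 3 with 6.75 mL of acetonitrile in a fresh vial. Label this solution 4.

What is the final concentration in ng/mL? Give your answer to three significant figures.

167 ng/mL

Step 1: 20-fold → factor 20
Step 2: 250 μL brought to 1500 μL → factor 1500/250 = 6
Step 3: 75 μL + 1800 μL = 1875 μL total → factor 1875/75 = 25
Step 4: 0.75 mL + 6.75 mL = 7.5 mL total → factor 7.5/0.75 = 10
Overall dilution factor = 20 × 6 × 25 × 10 = 30000
Final = 5.00 mg/mL / 30000 = 0.0001667 mg/mL = 167 ng/mL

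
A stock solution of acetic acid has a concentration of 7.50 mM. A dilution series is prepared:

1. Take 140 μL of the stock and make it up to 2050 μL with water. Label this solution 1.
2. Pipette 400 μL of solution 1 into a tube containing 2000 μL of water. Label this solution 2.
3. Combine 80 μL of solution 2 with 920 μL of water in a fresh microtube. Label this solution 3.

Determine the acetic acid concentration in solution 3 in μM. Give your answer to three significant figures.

6.83 μM

Step 1: 140 μL brought to 2050 μL → factor 2050/140 = 14.643
Step 2: 400 μL + 2000 μL = 2400 μL total → factor 2400/400 = 6
Step 3: 80 μL + 920 μL = 1000 μL total → factor 1000/80 = 12.5
Overall dilution factor = 14.643 × 6 × 12.5 = 1098.2
Final = 7.50 mM / 1098.2 = 0.006829 mM = 6.83 μM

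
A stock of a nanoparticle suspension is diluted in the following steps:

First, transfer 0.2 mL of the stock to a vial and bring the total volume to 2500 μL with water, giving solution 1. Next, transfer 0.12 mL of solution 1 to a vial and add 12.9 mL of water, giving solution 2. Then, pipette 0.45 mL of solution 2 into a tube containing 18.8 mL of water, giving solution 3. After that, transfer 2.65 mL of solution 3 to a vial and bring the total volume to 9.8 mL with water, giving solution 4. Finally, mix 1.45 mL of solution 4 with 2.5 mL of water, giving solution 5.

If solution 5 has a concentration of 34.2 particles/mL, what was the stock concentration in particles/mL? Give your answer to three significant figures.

Step 1: 0.2 mL brought to 2500 μL → factor 2.5/0.2 = 12.5
Step 2: 0.12 mL + 12.9 mL = 13.02 mL total → factor 13.02/0.12 = 108.5
Step 3: 0.45 mL + 18.8 mL = 19.25 mL total → factor 19.25/0.45 = 42.778
Step 4: 2.65 mL brought to 9.8 mL → factor 9.8/2.65 = 3.6981
Step 5: 1.45 mL + 2.5 mL = 3.95 mL total → factor 3.95/1.45 = 2.7241
Overall dilution factor = 12.5 × 108.5 × 42.778 × 3.6981 × 2.7241 = 5.8448 × 10^5
Stock = 34.2 particles/mL × 5.8448 × 10^5 = 2.00 × 10^7 particles/mL

2.00 × 10^7 particles/mL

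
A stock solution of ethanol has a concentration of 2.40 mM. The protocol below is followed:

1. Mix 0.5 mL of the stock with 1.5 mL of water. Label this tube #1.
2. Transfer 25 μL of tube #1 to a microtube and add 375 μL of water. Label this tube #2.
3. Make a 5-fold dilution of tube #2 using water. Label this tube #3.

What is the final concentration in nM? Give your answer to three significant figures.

Step 1: 0.5 mL + 1.5 mL = 2 mL total → factor 2/0.5 = 4
Step 2: 25 μL + 375 μL = 400 μL total → factor 400/25 = 16
Step 3: 5-fold → factor 5
Overall dilution factor = 4 × 16 × 5 = 320
Final = 2.40 mM / 320 = 0.007500 mM = 7.50 × 10^3 nM

7.50 × 10^3 nM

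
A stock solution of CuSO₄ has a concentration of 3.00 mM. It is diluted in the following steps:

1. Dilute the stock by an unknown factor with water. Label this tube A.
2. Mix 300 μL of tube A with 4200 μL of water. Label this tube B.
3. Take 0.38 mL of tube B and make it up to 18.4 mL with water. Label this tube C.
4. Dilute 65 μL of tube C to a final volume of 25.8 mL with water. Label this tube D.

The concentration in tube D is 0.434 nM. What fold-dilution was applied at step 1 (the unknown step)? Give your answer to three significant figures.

Step 1: unknown factor x
Step 2: 300 μL + 4200 μL = 4500 μL total → factor 4500/300 = 15
Step 3: 0.38 mL brought to 18.4 mL → factor 18.4/0.38 = 48.421
Step 4: 65 μL brought to 25.8 mL → factor 25800/65 = 396.92
Product of known-step factors = 2.8829 × 10^5
Overall factor = 3.00 mM / (0.434 nM) = 6.9124 × 10^6
x = 6.9124 × 10^6 / 2.8829 × 10^5 = 24.0

24.0-fold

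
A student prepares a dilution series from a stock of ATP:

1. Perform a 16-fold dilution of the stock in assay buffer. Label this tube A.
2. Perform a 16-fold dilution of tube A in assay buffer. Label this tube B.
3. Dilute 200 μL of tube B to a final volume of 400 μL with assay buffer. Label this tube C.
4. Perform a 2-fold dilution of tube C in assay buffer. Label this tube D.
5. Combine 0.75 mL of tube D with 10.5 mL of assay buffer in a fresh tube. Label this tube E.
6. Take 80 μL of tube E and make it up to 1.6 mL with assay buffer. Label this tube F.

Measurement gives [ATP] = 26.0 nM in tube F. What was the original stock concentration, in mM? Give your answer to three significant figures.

Step 1: 16-fold → factor 16
Step 2: 16-fold → factor 16
Step 3: 200 μL brought to 400 μL → factor 400/200 = 2
Step 4: 2-fold → factor 2
Step 5: 0.75 mL + 10.5 mL = 11.25 mL total → factor 11.25/0.75 = 15
Step 6: 80 μL brought to 1.6 mL → factor 1600/80 = 20
Overall dilution factor = 16 × 16 × 2 × 2 × 15 × 20 = 3.072 × 10^5
Stock = 26.0 nM × 3.072 × 10^5 = 7.987 × 10^6 nM = 7.99 mM

7.99 mM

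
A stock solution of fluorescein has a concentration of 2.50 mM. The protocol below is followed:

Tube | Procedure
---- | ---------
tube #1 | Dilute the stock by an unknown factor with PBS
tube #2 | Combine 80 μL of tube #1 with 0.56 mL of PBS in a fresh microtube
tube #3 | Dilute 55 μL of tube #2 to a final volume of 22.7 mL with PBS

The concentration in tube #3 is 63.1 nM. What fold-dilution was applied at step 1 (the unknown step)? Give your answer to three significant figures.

12.0-fold

Step 1: unknown factor x
Step 2: 80 μL + 0.56 mL = 640 μL total → factor 640/80 = 8
Step 3: 55 μL brought to 22.7 mL → factor 22700/55 = 412.73
Product of known-step factors = 3301.8
Overall factor = 2.50 mM / (63.1 nM) = 39620
x = 39620 / 3301.8 = 12.0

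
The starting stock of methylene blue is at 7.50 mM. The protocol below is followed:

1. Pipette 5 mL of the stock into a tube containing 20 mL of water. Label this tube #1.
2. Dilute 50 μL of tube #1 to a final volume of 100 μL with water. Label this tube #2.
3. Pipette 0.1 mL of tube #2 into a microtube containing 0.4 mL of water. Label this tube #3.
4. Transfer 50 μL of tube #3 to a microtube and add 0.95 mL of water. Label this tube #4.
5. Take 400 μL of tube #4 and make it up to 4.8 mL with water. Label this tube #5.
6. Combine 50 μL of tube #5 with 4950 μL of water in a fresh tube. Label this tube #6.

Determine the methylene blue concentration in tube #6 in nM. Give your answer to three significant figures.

Step 1: 5 mL + 20 mL = 25 mL total → factor 25/5 = 5
Step 2: 50 μL brought to 100 μL → factor 100/50 = 2
Step 3: 0.1 mL + 0.4 mL = 0.5 mL total → factor 0.5/0.1 = 5
Step 4: 50 μL + 0.95 mL = 1000 μL total → factor 1000/50 = 20
Step 5: 400 μL brought to 4.8 mL → factor 4800/400 = 12
Step 6: 50 μL + 4950 μL = 5000 μL total → factor 5000/50 = 100
Overall dilution factor = 5 × 2 × 5 × 20 × 12 × 100 = 1.2 × 10^6
Final = 7.50 mM / 1.2 × 10^6 = 6.250 × 10^-6 mM = 6.25 nM

6.25 nM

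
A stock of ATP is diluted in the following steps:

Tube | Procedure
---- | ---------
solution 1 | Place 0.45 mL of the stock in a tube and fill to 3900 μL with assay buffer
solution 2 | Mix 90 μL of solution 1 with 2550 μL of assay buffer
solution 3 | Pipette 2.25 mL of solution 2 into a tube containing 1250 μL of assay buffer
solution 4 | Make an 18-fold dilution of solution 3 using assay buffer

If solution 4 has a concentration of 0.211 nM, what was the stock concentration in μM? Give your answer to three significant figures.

1.50 μM

Step 1: 0.45 mL brought to 3900 μL → factor 3.9/0.45 = 8.6667
Step 2: 90 μL + 2550 μL = 2640 μL total → factor 2640/90 = 29.333
Step 3: 2.25 mL + 1250 μL = 3.5 mL total → factor 3.5/2.25 = 1.5556
Step 4: 18-fold → factor 18
Overall dilution factor = 8.6667 × 29.333 × 1.5556 × 18 = 7118.2
Stock = 0.211 nM × 7118.2 = 1502 nM = 1.50 μM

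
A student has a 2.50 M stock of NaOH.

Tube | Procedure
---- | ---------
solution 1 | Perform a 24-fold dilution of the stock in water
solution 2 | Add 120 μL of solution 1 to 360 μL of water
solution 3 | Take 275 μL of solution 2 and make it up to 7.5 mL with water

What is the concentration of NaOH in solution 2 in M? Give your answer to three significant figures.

0.0260 M

Step 1: 24-fold → factor 24
Step 2: 120 μL + 360 μL = 480 μL total → factor 480/120 = 4
Dilution factor through solution 2 = 24 × 4 = 96
[solution 2] = 2.50 M / 96 = 0.0260 M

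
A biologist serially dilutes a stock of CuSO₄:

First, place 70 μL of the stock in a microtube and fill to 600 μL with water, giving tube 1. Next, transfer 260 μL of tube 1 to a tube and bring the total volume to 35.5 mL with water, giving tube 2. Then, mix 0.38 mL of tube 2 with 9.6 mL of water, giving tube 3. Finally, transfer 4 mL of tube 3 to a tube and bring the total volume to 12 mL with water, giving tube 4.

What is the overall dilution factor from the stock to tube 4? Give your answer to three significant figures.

Step 1: 70 μL brought to 600 μL → factor 600/70 = 8.5714
Step 2: 260 μL brought to 35.5 mL → factor 35500/260 = 136.54
Step 3: 0.38 mL + 9.6 mL = 9.98 mL total → factor 9.98/0.38 = 26.263
Step 4: 4 mL brought to 12 mL → factor 12/4 = 3
Overall dilution factor = 8.5714 × 136.54 × 26.263 × 3 = 92210

9.22 × 10^4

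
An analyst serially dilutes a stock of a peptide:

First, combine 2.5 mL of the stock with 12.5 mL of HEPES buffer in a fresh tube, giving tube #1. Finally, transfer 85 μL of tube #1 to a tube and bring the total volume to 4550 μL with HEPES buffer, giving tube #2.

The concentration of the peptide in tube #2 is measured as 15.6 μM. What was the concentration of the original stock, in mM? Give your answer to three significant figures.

Step 1: 2.5 mL + 12.5 mL = 15 mL total → factor 15/2.5 = 6
Step 2: 85 μL brought to 4550 μL → factor 4550/85 = 53.529
Overall dilution factor = 6 × 53.529 = 321.18
Stock = 15.6 μM × 321.18 = 5010 μM = 5.01 mM

5.01 mM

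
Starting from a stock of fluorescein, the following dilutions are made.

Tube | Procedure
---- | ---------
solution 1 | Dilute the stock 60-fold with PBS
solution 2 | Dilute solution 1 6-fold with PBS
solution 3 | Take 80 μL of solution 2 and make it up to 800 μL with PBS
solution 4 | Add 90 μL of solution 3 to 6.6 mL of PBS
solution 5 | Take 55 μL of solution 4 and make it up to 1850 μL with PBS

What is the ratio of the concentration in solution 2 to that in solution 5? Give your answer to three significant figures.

2.50 × 10^4

Step 1: 60-fold → factor 60
Step 2: 6-fold → factor 6
Step 3: 80 μL brought to 800 μL → factor 800/80 = 10
Step 4: 90 μL + 6.6 mL = 6690 μL total → factor 6690/90 = 74.333
Step 5: 55 μL brought to 1850 μL → factor 1850/55 = 33.636
Dilution factor to solution 2 = 360; to solution 5 = 9.0011 × 10^6
[solution 2]/[solution 5] = (factor to solution 5)/(factor to solution 2) = 9.0011 × 10^6/360 = 2.50 × 10^4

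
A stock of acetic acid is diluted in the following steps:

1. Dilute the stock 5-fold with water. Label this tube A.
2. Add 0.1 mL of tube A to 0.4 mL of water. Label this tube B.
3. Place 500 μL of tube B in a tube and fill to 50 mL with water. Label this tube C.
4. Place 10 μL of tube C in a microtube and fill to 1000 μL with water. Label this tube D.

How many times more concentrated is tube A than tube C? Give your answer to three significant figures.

500

Step 1: 5-fold → factor 5
Step 2: 0.1 mL + 0.4 mL = 0.5 mL total → factor 0.5/0.1 = 5
Step 3: 500 μL brought to 50 mL → factor 50000/500 = 100
Dilution factor to tube A = 5; to tube C = 2500
[tube A]/[tube C] = (factor to tube C)/(factor to tube A) = 2500/5 = 500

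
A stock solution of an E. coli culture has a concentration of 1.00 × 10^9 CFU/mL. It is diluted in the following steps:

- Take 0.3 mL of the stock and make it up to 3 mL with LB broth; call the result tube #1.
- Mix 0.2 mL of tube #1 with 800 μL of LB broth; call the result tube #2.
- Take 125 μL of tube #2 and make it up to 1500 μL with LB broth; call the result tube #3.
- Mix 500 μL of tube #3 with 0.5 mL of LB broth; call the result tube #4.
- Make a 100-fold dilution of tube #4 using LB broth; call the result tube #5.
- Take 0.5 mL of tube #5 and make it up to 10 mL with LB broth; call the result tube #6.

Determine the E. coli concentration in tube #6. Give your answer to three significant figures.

417 CFU/mL

Step 1: 0.3 mL brought to 3 mL → factor 3/0.3 = 10
Step 2: 0.2 mL + 800 μL = 1 mL total → factor 1/0.2 = 5
Step 3: 125 μL brought to 1500 μL → factor 1500/125 = 12
Step 4: 500 μL + 0.5 mL = 1000 μL total → factor 1000/500 = 2
Step 5: 100-fold → factor 100
Step 6: 0.5 mL brought to 10 mL → factor 10/0.5 = 20
Overall dilution factor = 10 × 5 × 12 × 2 × 100 × 20 = 2.4 × 10^6
Final = 1.00 × 10^9 CFU/mL / 2.4 × 10^6 = 417 CFU/mL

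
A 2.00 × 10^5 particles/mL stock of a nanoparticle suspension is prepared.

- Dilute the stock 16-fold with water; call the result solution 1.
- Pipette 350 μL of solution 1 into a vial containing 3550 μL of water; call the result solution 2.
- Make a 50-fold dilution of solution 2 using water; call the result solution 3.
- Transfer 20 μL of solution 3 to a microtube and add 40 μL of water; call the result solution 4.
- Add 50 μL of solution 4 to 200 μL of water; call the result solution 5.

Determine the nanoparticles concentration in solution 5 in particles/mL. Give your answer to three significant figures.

Step 1: 16-fold → factor 16
Step 2: 350 μL + 3550 μL = 3900 μL total → factor 3900/350 = 11.143
Step 3: 50-fold → factor 50
Step 4: 20 μL + 40 μL = 60 μL total → factor 60/20 = 3
Step 5: 50 μL + 200 μL = 250 μL total → factor 250/50 = 5
Overall dilution factor = 16 × 11.143 × 50 × 3 × 5 = 1.3371 × 10^5
Final = 2.00 × 10^5 particles/mL / 1.3371 × 10^5 = 1.50 particles/mL

1.50 particles/mL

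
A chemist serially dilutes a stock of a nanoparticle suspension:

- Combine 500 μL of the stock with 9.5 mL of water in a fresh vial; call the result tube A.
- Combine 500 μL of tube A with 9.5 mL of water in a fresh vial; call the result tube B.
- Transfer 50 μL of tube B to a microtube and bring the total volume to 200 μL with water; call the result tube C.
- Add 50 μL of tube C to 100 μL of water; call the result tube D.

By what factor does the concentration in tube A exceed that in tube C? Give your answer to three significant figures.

Step 1: 500 μL + 9.5 mL = 10000 μL total → factor 10000/500 = 20
Step 2: 500 μL + 9.5 mL = 10000 μL total → factor 10000/500 = 20
Step 3: 50 μL brought to 200 μL → factor 200/50 = 4
Dilution factor to tube A = 20; to tube C = 1600
[tube A]/[tube C] = (factor to tube C)/(factor to tube A) = 1600/20 = 80.0

80.0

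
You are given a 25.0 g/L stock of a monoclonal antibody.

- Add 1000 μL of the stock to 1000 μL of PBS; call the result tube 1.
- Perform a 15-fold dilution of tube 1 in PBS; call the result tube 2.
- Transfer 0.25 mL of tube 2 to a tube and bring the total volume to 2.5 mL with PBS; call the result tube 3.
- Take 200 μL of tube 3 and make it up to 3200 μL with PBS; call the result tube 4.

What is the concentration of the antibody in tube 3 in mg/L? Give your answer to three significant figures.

Step 1: 1000 μL + 1000 μL = 2000 μL total → factor 2000/1000 = 2
Step 2: 15-fold → factor 15
Step 3: 0.25 mL brought to 2.5 mL → factor 2.5/0.25 = 10
Dilution factor through tube 3 = 2 × 15 × 10 = 300
[tube 3] = 25.0 g/L / 300 = 0.08333 g/L = 83.3 mg/L

83.3 mg/L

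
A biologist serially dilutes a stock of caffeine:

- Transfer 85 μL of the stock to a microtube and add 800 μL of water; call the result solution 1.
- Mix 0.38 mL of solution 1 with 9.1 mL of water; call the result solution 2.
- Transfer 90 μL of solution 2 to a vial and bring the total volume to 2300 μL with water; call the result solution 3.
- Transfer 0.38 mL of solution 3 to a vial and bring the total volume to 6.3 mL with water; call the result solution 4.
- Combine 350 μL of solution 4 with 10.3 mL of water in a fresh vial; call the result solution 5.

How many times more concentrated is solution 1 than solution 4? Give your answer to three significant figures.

1.06 × 10^4

Step 1: 85 μL + 800 μL = 885 μL total → factor 885/85 = 10.412
Step 2: 0.38 mL + 9.1 mL = 9.48 mL total → factor 9.48/0.38 = 24.947
Step 3: 90 μL brought to 2300 μL → factor 2300/90 = 25.556
Step 4: 0.38 mL brought to 6.3 mL → factor 6.3/0.38 = 16.579
Dilution factor to solution 1 = 10.412; to solution 4 = 1.1005 × 10^5
[solution 1]/[solution 4] = (factor to solution 4)/(factor to solution 1) = 1.1005 × 10^5/10.412 = 1.06 × 10^4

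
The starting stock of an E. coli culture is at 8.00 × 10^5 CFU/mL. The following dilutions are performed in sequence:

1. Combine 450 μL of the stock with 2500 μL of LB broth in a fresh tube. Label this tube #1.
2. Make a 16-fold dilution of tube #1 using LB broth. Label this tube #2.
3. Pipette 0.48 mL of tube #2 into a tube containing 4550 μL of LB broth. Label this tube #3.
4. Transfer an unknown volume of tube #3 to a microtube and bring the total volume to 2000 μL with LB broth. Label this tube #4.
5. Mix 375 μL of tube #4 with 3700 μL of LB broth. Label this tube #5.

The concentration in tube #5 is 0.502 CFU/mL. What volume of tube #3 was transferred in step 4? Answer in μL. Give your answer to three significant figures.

15.0 μL

Step 1: 450 μL + 2500 μL = 2950 μL total → factor 2950/450 = 6.5556
Step 2: 16-fold → factor 16
Step 3: 0.48 mL + 4550 μL = 5.03 mL total → factor 5.03/0.48 = 10.479
Step 4: v brought to 2000 μL → factor = 2000 μL/v
Step 5: 375 μL + 3700 μL = 4075 μL total → factor 4075/375 = 10.867
Product of known-step factors = 11944
Overall factor = 8.00 × 10^5 CFU/mL / (0.502 CFU/mL) = 1.5936 × 10^6
Step-4 factor = 1.5936 × 10^6 / 11944 = 133.42
v = 2000 μL / 133.42 = 15.0 μL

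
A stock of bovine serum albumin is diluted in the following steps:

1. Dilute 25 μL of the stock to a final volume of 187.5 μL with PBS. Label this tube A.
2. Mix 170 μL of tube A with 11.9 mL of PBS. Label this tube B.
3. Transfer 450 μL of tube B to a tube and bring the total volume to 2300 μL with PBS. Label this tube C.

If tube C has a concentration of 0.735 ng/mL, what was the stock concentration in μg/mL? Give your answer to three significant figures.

2.00 μg/mL

Step 1: 25 μL brought to 187.5 μL → factor 187.5/25 = 7.5
Step 2: 170 μL + 11.9 mL = 12070 μL total → factor 12070/170 = 71
Step 3: 450 μL brought to 2300 μL → factor 2300/450 = 5.1111
Overall dilution factor = 7.5 × 71 × 5.1111 = 2721.7
Stock = 0.735 ng/mL × 2721.7 = 2000 ng/mL = 2.00 μg/mL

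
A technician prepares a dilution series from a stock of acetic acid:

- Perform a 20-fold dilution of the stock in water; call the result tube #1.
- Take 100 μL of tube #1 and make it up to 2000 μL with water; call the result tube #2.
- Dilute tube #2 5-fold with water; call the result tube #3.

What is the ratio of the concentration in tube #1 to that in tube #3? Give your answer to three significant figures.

Step 1: 20-fold → factor 20
Step 2: 100 μL brought to 2000 μL → factor 2000/100 = 20
Step 3: 5-fold → factor 5
Dilution factor to tube #1 = 20; to tube #3 = 2000
[tube #1]/[tube #3] = (factor to tube #3)/(factor to tube #1) = 2000/20 = 100

100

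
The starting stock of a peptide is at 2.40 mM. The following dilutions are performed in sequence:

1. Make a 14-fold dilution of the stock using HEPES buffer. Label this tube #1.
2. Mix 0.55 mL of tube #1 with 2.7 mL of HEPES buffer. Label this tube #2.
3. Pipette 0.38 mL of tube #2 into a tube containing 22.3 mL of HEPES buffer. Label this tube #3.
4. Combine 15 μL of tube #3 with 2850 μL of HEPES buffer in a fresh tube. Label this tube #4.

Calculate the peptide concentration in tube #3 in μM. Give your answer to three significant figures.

Step 1: 14-fold → factor 14
Step 2: 0.55 mL + 2.7 mL = 3.25 mL total → factor 3.25/0.55 = 5.9091
Step 3: 0.38 mL + 22.3 mL = 22.68 mL total → factor 22.68/0.38 = 59.684
Dilution factor through tube #3 = 14 × 5.9091 × 59.684 = 4937.5
[tube #3] = 2.40 mM / 4937.5 = 0.0004861 mM = 0.486 μM

0.486 μM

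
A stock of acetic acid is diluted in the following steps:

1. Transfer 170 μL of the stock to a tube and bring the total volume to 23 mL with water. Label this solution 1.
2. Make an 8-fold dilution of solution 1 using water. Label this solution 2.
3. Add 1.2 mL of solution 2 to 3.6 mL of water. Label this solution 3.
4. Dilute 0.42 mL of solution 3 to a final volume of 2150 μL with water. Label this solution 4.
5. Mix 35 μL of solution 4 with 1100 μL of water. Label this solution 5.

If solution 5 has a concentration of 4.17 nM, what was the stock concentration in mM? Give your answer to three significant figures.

Step 1: 170 μL brought to 23 mL → factor 23000/170 = 135.29
Step 2: 8-fold → factor 8
Step 3: 1.2 mL + 3.6 mL = 4.8 mL total → factor 4.8/1.2 = 4
Step 4: 0.42 mL brought to 2150 μL → factor 2.15/0.42 = 5.119
Step 5: 35 μL + 1100 μL = 1135 μL total → factor 1135/35 = 32.429
Overall dilution factor = 135.29 × 8 × 4 × 5.119 × 32.429 = 7.187 × 10^5
Stock = 4.17 nM × 7.187 × 10^5 = 2.997 × 10^6 nM = 3.00 mM

3.00 mM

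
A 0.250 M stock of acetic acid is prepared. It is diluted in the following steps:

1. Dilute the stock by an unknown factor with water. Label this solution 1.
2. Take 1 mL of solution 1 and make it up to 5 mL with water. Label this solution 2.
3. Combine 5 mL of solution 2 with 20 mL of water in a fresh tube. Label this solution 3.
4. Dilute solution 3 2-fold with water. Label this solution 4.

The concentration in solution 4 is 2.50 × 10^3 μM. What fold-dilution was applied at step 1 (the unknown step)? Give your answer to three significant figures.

Step 1: unknown factor x
Step 2: 1 mL brought to 5 mL → factor 5/1 = 5
Step 3: 5 mL + 20 mL = 25 mL total → factor 25/5 = 5
Step 4: 2-fold → factor 2
Product of known-step factors = 50
Overall factor = 0.250 M / (2.50 × 10^3 μM) = 100
x = 100 / 50 = 2.00

2.00-fold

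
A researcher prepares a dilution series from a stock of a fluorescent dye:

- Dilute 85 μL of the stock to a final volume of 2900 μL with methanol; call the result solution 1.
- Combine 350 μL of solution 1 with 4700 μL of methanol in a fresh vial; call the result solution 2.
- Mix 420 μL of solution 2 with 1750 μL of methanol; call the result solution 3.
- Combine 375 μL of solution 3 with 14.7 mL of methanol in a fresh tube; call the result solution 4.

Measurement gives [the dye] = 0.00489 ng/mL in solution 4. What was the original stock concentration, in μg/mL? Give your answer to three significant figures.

Step 1: 85 μL brought to 2900 μL → factor 2900/85 = 34.118
Step 2: 350 μL + 4700 μL = 5050 μL total → factor 5050/350 = 14.429
Step 3: 420 μL + 1750 μL = 2170 μL total → factor 2170/420 = 5.1667
Step 4: 375 μL + 14.7 mL = 15075 μL total → factor 15075/375 = 40.2
Overall dilution factor = 34.118 × 14.429 × 5.1667 × 40.2 = 1.0224 × 10^5
Stock = 0.00489 ng/mL × 1.0224 × 10^5 = 500.0 ng/mL = 0.500 μg/mL

0.500 μg/mL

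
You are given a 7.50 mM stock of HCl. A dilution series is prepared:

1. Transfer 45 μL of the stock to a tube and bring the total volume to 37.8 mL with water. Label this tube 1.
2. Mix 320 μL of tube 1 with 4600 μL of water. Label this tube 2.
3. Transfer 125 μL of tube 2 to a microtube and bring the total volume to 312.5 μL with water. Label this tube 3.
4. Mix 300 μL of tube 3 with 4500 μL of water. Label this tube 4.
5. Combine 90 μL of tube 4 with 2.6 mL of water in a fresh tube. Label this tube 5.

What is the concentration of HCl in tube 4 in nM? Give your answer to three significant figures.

14.5 nM

Step 1: 45 μL brought to 37.8 mL → factor 37800/45 = 840
Step 2: 320 μL + 4600 μL = 4920 μL total → factor 4920/320 = 15.375
Step 3: 125 μL brought to 312.5 μL → factor 312.5/125 = 2.5
Step 4: 300 μL + 4500 μL = 4800 μL total → factor 4800/300 = 16
Dilution factor through tube 4 = 840 × 15.375 × 2.5 × 16 = 5.166 × 10^5
[tube 4] = 7.50 mM / 5.166 × 10^5 = 1.452 × 10^-5 mM = 14.5 nM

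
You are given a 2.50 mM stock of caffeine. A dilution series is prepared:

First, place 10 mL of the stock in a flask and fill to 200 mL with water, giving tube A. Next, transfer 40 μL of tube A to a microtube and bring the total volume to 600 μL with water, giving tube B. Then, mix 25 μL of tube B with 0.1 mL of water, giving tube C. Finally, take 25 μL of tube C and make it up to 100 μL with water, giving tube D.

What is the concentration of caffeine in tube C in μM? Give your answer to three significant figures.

Step 1: 10 mL brought to 200 mL → factor 200/10 = 20
Step 2: 40 μL brought to 600 μL → factor 600/40 = 15
Step 3: 25 μL + 0.1 mL = 125 μL total → factor 125/25 = 5
Dilution factor through tube C = 20 × 15 × 5 = 1500
[tube C] = 2.50 mM / 1500 = 0.001667 mM = 1.67 μM

1.67 μM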